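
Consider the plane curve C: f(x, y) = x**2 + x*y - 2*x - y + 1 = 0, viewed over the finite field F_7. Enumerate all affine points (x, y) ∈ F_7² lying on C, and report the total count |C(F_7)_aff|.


Affine F_7-points: {(0, 1), (1, 0), (1, 1), (1, 2), (1, 3), (1, 4), (1, 5), (1, 6), (2, 6), (3, 5), (4, 4), (5, 3), (6, 2)}; count = 13.

For each of the 49 pairs (x, y) ∈ F_7², evaluate f(x, y) mod 7. Record the zeros.
  x = 0: [0↦1, 1↦0, 2↦6, 3↦5, 4↦4, 5↦3, 6↦2]  zeros at y ∈ {1}
  x = 1: [0↦0, 1↦0, 2↦0, 3↦0, 4↦0, 5↦0, 6↦0]  zeros at y ∈ {0, 1, 2, 3, 4, 5, 6}
  x = 2: [0↦1, 1↦2, 2↦3, 3↦4, 4↦5, 5↦6, 6↦0]  zeros at y ∈ {6}
  x = 3: [0↦4, 1↦6, 2↦1, 3↦3, 4↦5, 5↦0, 6↦2]  zeros at y ∈ {5}
  x = 4: [0↦2, 1↦5, 2↦1, 3↦4, 4↦0, 5↦3, 6↦6]  zeros at y ∈ {4}
  x = 5: [0↦2, 1↦6, 2↦3, 3↦0, 4↦4, 5↦1, 6↦5]  zeros at y ∈ {3}
  x = 6: [0↦4, 1↦2, 2↦0, 3↦5, 4↦3, 5↦1, 6↦6]  zeros at y ∈ {2}
Collecting zeros: affine points = {(0, 1), (1, 0), (1, 1), (1, 2), (1, 3), (1, 4), (1, 5), (1, 6), (2, 6), (3, 5), (4, 4), (5, 3), (6, 2)}.
Total count |C(F_7)_aff| = 13.


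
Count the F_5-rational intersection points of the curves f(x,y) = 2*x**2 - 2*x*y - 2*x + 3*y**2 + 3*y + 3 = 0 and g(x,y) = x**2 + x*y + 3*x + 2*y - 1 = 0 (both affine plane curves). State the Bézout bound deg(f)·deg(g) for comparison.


Common zeros: {(1, 4)}; count = 1; Bézout bound = 4.

deg(f) = 2, deg(g) = 2, so Bézout bound = 4.
Scan x ∈ F_5. For each x, list the y ∈ F_5 with f(x, y) ≡ 0 and those with g(x, y) ≡ 0 (mod 5); the common zeros in that column are the intersection.
  x = 0: f ≡ 0 at y ∈ ∅; g ≡ 0 at y ∈ {3}; common: ∅.
  x = 1: f ≡ 0 at y ∈ {4}; g ≡ 0 at y ∈ {4}; common: {4}.
  x = 2: f ≡ 0 at y ∈ ∅; g ≡ 0 at y ∈ {4}; common: ∅.
  x = 3: f ≡ 0 at y ∈ {0, 1}; g ≡ 0 at y ∈ ∅; common: ∅.
  x = 4: f ≡ 0 at y ∈ {1, 4}; g ≡ 0 at y ∈ {3}; common: ∅.
Collecting: common zeros = {(1, 4)}, so the count is 1.
Comparison with the Bézout bound: 1 ≤ 4 = deg(f)·deg(g), as expected for curves with no common component (the affine F_5-count falls short of the bound because intersections may lie at infinity, over extension fields, or carry multiplicity).


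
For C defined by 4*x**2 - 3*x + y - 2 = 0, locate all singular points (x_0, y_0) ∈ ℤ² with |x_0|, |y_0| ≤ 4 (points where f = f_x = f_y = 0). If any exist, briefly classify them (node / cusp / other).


No singular points in the scanned grid; C is smooth there.

Compute partial derivatives:
  f_x = 8*x - 3.
  f_y = 1.
f_y = 1 is a nonzero constant, so f_y never vanishes: no point (x, y) can satisfy f = f_x = f_y = 0. In particular no (x, y) ∈ {−4, ..., 4}² is singular; the curve is smooth.


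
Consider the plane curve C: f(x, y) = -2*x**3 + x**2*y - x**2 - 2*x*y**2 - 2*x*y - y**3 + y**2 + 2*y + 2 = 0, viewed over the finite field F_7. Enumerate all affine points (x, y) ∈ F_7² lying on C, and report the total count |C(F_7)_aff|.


Affine F_7-points: {(1, 4), (3, 6), (4, 1), (4, 5), (5, 0), (5, 1), (5, 4), (6, 4)}; count = 8.

For each of the 49 pairs (x, y) ∈ F_7², evaluate f(x, y) mod 7. Record the zeros.
  x = 0: [0↦2, 1↦4, 2↦2, 3↦4, 4↦4, 5↦3, 6↦2]  zeros at y ∈ ∅
  x = 1: [0↦6, 1↦5, 2↦3, 3↦1, 4↦0, 5↦1, 6↦5]  zeros at y ∈ {4}
  x = 2: [0↦3, 1↦1, 2↦1, 3↦4, 4↦4, 5↦2, 6↦6]  zeros at y ∈ ∅
  x = 3: [0↦2, 1↦1, 2↦5, 3↦1, 4↦4, 5↦1, 6↦0]  zeros at y ∈ {6}
  x = 4: [0↦5, 1↦0, 2↦3, 3↦1, 4↦2, 5↦0, 6↦3]  zeros at y ∈ {1, 5}
  x = 5: [0↦0, 1↦0, 2↦4, 3↦6, 4↦0, 5↦1, 6↦3]  zeros at y ∈ {0, 1, 4}
  x = 6: [0↦3, 1↦3, 2↦3, 3↦4, 4↦0, 5↦6, 6↦2]  zeros at y ∈ {4}
Collecting zeros: affine points = {(1, 4), (3, 6), (4, 1), (4, 5), (5, 0), (5, 1), (5, 4), (6, 4)}.
Total count |C(F_7)_aff| = 8.


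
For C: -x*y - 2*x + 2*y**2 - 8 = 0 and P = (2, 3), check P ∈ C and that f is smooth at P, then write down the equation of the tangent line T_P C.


Tangent line at P: -5*x + 10*y - 20 = 0.

Step 1: f(2, 3) = 0, so P lies on C.
Step 2: partial derivatives
  f_x(x, y) = -y - 2, f_y(x, y) = -x + 4*y.
  f_x(P) = -5, f_y(P) = 10 (gradient nonzero, so P is smooth).
Step 3: tangent line at P: -5·(x − 2) + 10·(y − 3) = 0.
Expanding: -5*x + 10*y - 20 = 0.


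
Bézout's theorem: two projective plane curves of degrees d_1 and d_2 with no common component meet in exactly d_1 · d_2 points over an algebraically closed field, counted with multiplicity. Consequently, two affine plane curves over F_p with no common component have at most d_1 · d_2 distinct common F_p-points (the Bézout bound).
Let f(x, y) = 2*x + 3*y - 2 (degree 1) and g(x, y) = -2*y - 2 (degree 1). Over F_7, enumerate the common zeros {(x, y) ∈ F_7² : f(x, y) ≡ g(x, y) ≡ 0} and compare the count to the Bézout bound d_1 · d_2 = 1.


Common zeros: {(6, 6)}; count = 1; Bézout bound = 1.

deg(f) = 1, deg(g) = 1, so Bézout bound = 1.
Scan x ∈ F_7. For each x, list the y ∈ F_7 with f(x, y) ≡ 0 and those with g(x, y) ≡ 0 (mod 7); the common zeros in that column are the intersection.
  x = 0: f ≡ 0 at y ∈ {3}; g ≡ 0 at y ∈ {6}; common: ∅.
  x = 1: f ≡ 0 at y ∈ {0}; g ≡ 0 at y ∈ {6}; common: ∅.
  x = 2: f ≡ 0 at y ∈ {4}; g ≡ 0 at y ∈ {6}; common: ∅.
  x = 3: f ≡ 0 at y ∈ {1}; g ≡ 0 at y ∈ {6}; common: ∅.
  x = 4: f ≡ 0 at y ∈ {5}; g ≡ 0 at y ∈ {6}; common: ∅.
  x = 5: f ≡ 0 at y ∈ {2}; g ≡ 0 at y ∈ {6}; common: ∅.
  x = 6: f ≡ 0 at y ∈ {6}; g ≡ 0 at y ∈ {6}; common: {6}.
Collecting: common zeros = {(6, 6)}, so the count is 1.
Comparison with the Bézout bound: 1 ≤ 1 = deg(f)·deg(g), as expected for curves with no common component (the bound is attained).


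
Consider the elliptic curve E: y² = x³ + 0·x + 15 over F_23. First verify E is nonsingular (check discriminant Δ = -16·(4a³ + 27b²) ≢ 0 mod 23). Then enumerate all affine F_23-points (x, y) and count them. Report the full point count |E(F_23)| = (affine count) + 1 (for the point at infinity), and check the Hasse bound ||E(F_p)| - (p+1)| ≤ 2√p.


Affine points = {(1, 4), (1, 19), (2, 0), (5, 5), (5, 18), (6, 1), (6, 22), (7, 6), (7, 17), (9, 10), (9, 13), (10, 7), (10, 16), (11, 9), (11, 14), (12, 8), (12, 15), (13, 2), (13, 21), (15, 3), (15, 20), (17, 11), (17, 12)}; affine count = 23; |E(F_23)| = 24.

Discriminant check: Δ ∝ 4a³ + 27b² = 4·0³ + 27·15² = 4·0 + 27·225 ≡ 3 (mod 23). Nonzero ⇒ E is nonsingular.
For each x ∈ F_23, compute rhs = x³ + 0·x + 15 mod 23, then count y ∈ F_23 with y² ≡ rhs.
  x = 0: rhs = 15, matching y values: none (0 points).
  x = 1: rhs = 16, matching y values: 4, 19 (2 points).
  x = 2: rhs = 0, matching y values: 0 (1 points).
  x = 3: rhs = 19, matching y values: none (0 points).
  x = 4: rhs = 10, matching y values: none (0 points).
  x = 5: rhs = 2, matching y values: 5, 18 (2 points).
  x = 6: rhs = 1, matching y values: 1, 22 (2 points).
  x = 7: rhs = 13, matching y values: 6, 17 (2 points).
  x = 8: rhs = 21, matching y values: none (0 points).
  x = 9: rhs = 8, matching y values: 10, 13 (2 points).
  x = 10: rhs = 3, matching y values: 7, 16 (2 points).
  x = 11: rhs = 12, matching y values: 9, 14 (2 points).
  x = 12: rhs = 18, matching y values: 8, 15 (2 points).
  x = 13: rhs = 4, matching y values: 2, 21 (2 points).
  x = 14: rhs = 22, matching y values: none (0 points).
  x = 15: rhs = 9, matching y values: 3, 20 (2 points).
  x = 16: rhs = 17, matching y values: none (0 points).
  x = 17: rhs = 6, matching y values: 11, 12 (2 points).
  x = 18: rhs = 5, matching y values: none (0 points).
  x = 19: rhs = 20, matching y values: none (0 points).
  x = 20: rhs = 11, matching y values: none (0 points).
  x = 21: rhs = 7, matching y values: none (0 points).
  x = 22: rhs = 14, matching y values: none (0 points).
Total affine count: 23.
Full point count |E(F_23)| = 23 + 1 = 24.
Hasse bound: |24 − (23+1)| = |0| = 0 ≤ 2√23 ≈ 9.5917 ✓.


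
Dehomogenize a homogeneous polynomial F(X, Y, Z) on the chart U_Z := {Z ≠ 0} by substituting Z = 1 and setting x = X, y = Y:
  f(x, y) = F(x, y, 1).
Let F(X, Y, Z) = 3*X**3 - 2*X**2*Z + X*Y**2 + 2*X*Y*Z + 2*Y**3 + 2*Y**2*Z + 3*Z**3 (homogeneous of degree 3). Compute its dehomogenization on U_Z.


f(x, y) = 3*x**3 - 2*x**2 + x*y**2 + 2*x*y + 2*y**3 + 2*y**2 + 3

On U_Z we set Z = 1. Each monomial c·X^i·Y^j·Z^k in F becomes c·x^i·y^j·1^k = c·x^i·y^j.
Substituting Z = 1: F(X, Y, 1) = 3*x**3 - 2*x**2 + x*y**2 + 2*x*y + 2*y**3 + 2*y**2 + 3.
Note: deg(f) ≤ deg(F) = 3; strict inequality happens when F is divisible by Z (lost terms).


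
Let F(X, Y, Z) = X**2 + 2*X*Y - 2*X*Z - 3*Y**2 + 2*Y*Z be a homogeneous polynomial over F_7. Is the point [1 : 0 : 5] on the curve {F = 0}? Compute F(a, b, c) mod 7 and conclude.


F(1,0,5) ≡ 5 (mod 7); P is NOT on the curve.

Evaluate F(1, 0, 5) term-by-term (mod 7).
  X**2 ↦ 1·1·1·1 = 1
  2*X*Y ↦ 2·1·0·1 = 0
  -2*X*Z ↦ -2·1·1·5 = -10
  -3*Y**2 ↦ -3·1·0·1 = 0
  2*Y*Z ↦ 2·1·0·5 = 0
Sum: F(1, 0, 5) = (1) + (0) + (-10) + (0) + (0) = -9.
Reducing mod 7: -9 ≡ 5 (mod 7).
Since F(a, b, c) ≡ 5 ≠ 0 (mod 7), P does NOT lie on the curve.


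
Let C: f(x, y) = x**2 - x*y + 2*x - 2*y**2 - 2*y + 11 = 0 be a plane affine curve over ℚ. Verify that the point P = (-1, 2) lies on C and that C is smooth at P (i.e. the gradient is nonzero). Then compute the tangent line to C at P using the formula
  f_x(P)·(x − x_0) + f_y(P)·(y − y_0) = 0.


Tangent line at P: -2*x - 9*y + 16 = 0.

Step 1: f(-1, 2) = 0, so P lies on C.
Step 2: partial derivatives
  f_x(x, y) = 2*x - y + 2, f_y(x, y) = -x - 4*y - 2.
  f_x(P) = -2, f_y(P) = -9 (gradient nonzero, so P is smooth).
Step 3: tangent line at P: -2·(x − -1) + -9·(y − 2) = 0.
Expanding: -2*x - 9*y + 16 = 0.


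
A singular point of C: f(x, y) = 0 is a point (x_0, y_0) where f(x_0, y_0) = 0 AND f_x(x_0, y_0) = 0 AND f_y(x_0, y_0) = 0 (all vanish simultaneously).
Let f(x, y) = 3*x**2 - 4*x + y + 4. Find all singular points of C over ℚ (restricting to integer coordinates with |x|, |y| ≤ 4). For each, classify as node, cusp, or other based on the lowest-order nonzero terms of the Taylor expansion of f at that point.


No singular points in the scanned grid; C is smooth there.

Compute partial derivatives:
  f_x = 6*x - 4.
  f_y = 1.
f_y = 1 is a nonzero constant, so f_y never vanishes: no point (x, y) can satisfy f = f_x = f_y = 0. In particular no (x, y) ∈ {−4, ..., 4}² is singular; the curve is smooth.


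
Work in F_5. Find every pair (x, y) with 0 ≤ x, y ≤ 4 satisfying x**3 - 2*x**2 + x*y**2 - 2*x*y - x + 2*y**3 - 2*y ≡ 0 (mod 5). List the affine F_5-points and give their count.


Affine F_5-points: {(0, 0), (0, 1), (0, 4), (1, 2), (2, 2), (3, 4), (4, 2), (4, 4)}; count = 8.

For each of the 25 pairs (x, y) ∈ F_5², evaluate f(x, y) mod 5. Record the zeros.
  x = 0: [0↦0, 1↦0, 2↦2, 3↦3, 4↦0]  zeros at y ∈ {0, 1, 4}
  x = 1: [0↦3, 1↦2, 2↦0, 3↦4, 4↦1]  zeros at y ∈ {2}
  x = 2: [0↦3, 1↦1, 2↦0, 3↦2, 4↦4]  zeros at y ∈ {2}
  x = 3: [0↦1, 1↦3, 2↦3, 3↦3, 4↦0]  zeros at y ∈ {4}
  x = 4: [0↦3, 1↦4, 2↦0, 3↦3, 4↦0]  zeros at y ∈ {2, 4}
Collecting zeros: affine points = {(0, 0), (0, 1), (0, 4), (1, 2), (2, 2), (3, 4), (4, 2), (4, 4)}.
Total count |C(F_5)_aff| = 8.


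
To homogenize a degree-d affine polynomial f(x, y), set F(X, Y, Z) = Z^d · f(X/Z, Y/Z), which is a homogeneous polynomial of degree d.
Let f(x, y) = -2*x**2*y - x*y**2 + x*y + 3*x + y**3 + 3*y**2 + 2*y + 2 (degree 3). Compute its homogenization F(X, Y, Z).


F(X, Y, Z) = -2*X**2*Y - X*Y**2 + X*Y*Z + 3*X*Z**2 + Y**3 + 3*Y**2*Z + 2*Y*Z**2 + 2*Z**3

deg(f) = 3.
Substitute x = X/Z, y = Y/Z into f, then multiply by Z^3.
  monomial -2·x^2·y^1 ↦ -2·X^2·Y^1·Z^0.
  monomial -1·x^1·y^2 ↦ -1·X^1·Y^2·Z^0.
  monomial 1·x^1·y^1 ↦ 1·X^1·Y^1·Z^1.
  monomial 3·x^1·y^0 ↦ 3·X^1·Y^0·Z^2.
  monomial 1·x^0·y^3 ↦ 1·X^0·Y^3·Z^0.
  monomial 3·x^0·y^2 ↦ 3·X^0·Y^2·Z^1.
  monomial 2·x^0·y^1 ↦ 2·X^0·Y^1·Z^2.
  monomial 2·x^0·y^0 ↦ 2·X^0·Y^0·Z^3.
Collecting: F(X, Y, Z) = -2*X**2*Y - X*Y**2 + X*Y*Z + 3*X*Z**2 + Y**3 + 3*Y**2*Z + 2*Y*Z**2 + 2*Z**3.


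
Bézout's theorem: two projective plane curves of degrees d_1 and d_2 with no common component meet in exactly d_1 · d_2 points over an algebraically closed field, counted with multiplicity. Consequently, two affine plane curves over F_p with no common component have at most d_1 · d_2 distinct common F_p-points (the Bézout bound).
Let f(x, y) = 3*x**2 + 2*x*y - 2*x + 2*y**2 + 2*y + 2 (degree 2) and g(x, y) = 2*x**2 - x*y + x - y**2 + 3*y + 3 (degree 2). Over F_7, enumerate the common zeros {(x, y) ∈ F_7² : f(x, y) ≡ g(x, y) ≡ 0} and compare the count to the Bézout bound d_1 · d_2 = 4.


Common zeros: ∅; count = 0; Bézout bound = 4.

deg(f) = 2, deg(g) = 2, so Bézout bound = 4.
Scan x ∈ F_7. For each x, list the y ∈ F_7 with f(x, y) ≡ 0 and those with g(x, y) ≡ 0 (mod 7); the common zeros in that column are the intersection.
  x = 0: f ≡ 0 at y ∈ {2, 4}; g ≡ 0 at y ∈ {5}; common: ∅.
  x = 1: f ≡ 0 at y ∈ ∅; g ≡ 0 at y ∈ {1}; common: ∅.
  x = 2: f ≡ 0 at y ∈ ∅; g ≡ 0 at y ∈ {3, 5}; common: ∅.
  x = 3: f ≡ 0 at y ∈ ∅; g ≡ 0 at y ∈ ∅; common: ∅.
  x = 4: f ≡ 0 at y ∈ {0, 2}; g ≡ 0 at y ∈ ∅; common: ∅.
  x = 5: f ≡ 0 at y ∈ {4}; g ≡ 0 at y ∈ ∅; common: ∅.
  x = 6: f ≡ 0 at y ∈ {0}; g ≡ 0 at y ∈ {1, 3}; common: ∅.
Collecting: common zeros = ∅, so the count is 0.
Comparison with the Bézout bound: 0 ≤ 4 = deg(f)·deg(g), as expected for curves with no common component (the affine F_7-count falls short of the bound because intersections may lie at infinity, over extension fields, or carry multiplicity).


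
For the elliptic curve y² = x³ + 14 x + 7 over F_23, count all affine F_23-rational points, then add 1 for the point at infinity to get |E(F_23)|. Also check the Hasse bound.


Affine points = {(4, 9), (4, 14), (5, 8), (5, 15), (6, 10), (6, 13), (14, 7), (14, 16), (15, 2), (15, 21), (16, 7), (16, 16), (17, 11), (17, 12), (19, 5), (19, 18)}; affine count = 16; |E(F_23)| = 17.

Discriminant check: Δ ∝ 4a³ + 27b² = 4·14³ + 27·7² = 4·2744 + 27·49 ≡ 17 (mod 23). Nonzero ⇒ E is nonsingular.
For each x ∈ F_23, compute rhs = x³ + 14·x + 7 mod 23, then count y ∈ F_23 with y² ≡ rhs.
  x = 0: rhs = 7, matching y values: none (0 points).
  x = 1: rhs = 22, matching y values: none (0 points).
  x = 2: rhs = 20, matching y values: none (0 points).
  x = 3: rhs = 7, matching y values: none (0 points).
  x = 4: rhs = 12, matching y values: 9, 14 (2 points).
  x = 5: rhs = 18, matching y values: 8, 15 (2 points).
  x = 6: rhs = 8, matching y values: 10, 13 (2 points).
  x = 7: rhs = 11, matching y values: none (0 points).
  x = 8: rhs = 10, matching y values: none (0 points).
  x = 9: rhs = 11, matching y values: none (0 points).
  x = 10: rhs = 20, matching y values: none (0 points).
  x = 11: rhs = 20, matching y values: none (0 points).
  x = 12: rhs = 17, matching y values: none (0 points).
  x = 13: rhs = 17, matching y values: none (0 points).
  x = 14: rhs = 3, matching y values: 7, 16 (2 points).
  x = 15: rhs = 4, matching y values: 2, 21 (2 points).
  x = 16: rhs = 3, matching y values: 7, 16 (2 points).
  x = 17: rhs = 6, matching y values: 11, 12 (2 points).
  x = 18: rhs = 19, matching y values: none (0 points).
  x = 19: rhs = 2, matching y values: 5, 18 (2 points).
  x = 20: rhs = 7, matching y values: none (0 points).
  x = 21: rhs = 17, matching y values: none (0 points).
  x = 22: rhs = 15, matching y values: none (0 points).
Total affine count: 16.
Full point count |E(F_23)| = 16 + 1 = 17.
Hasse bound: |17 − (23+1)| = |-7| = 7 ≤ 2√23 ≈ 9.5917 ✓.


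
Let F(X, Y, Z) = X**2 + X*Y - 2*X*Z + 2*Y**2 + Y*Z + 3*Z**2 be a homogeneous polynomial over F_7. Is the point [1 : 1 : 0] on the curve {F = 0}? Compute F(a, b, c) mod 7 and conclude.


F(1,1,0) ≡ 4 (mod 7); P is NOT on the curve.

Evaluate F(1, 1, 0) term-by-term (mod 7).
  X**2 ↦ 1·1·1·1 = 1
  X*Y ↦ 1·1·1·1 = 1
  -2*X*Z ↦ -2·1·1·0 = 0
  2*Y**2 ↦ 2·1·1·1 = 2
  Y*Z ↦ 1·1·1·0 = 0
  3*Z**2 ↦ 3·1·1·0 = 0
Sum: F(1, 1, 0) = (1) + (1) + (0) + (2) + (0) + (0) = 4.
Reducing mod 7: 4 ≡ 4 (mod 7).
Since F(a, b, c) ≡ 4 ≠ 0 (mod 7), P does NOT lie on the curve.


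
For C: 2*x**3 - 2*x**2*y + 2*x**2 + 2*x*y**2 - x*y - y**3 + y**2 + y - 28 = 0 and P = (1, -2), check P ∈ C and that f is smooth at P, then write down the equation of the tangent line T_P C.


Tangent line at P: 28*x - 26*y - 80 = 0.

Step 1: f(1, -2) = 0, so P lies on C.
Step 2: partial derivatives
  f_x(x, y) = 6*x**2 - 4*x*y + 4*x + 2*y**2 - y, f_y(x, y) = -2*x**2 + 4*x*y - x - 3*y**2 + 2*y + 1.
  f_x(P) = 28, f_y(P) = -26 (gradient nonzero, so P is smooth).
Step 3: tangent line at P: 28·(x − 1) + -26·(y − -2) = 0.
Expanding: 28*x - 26*y - 80 = 0.


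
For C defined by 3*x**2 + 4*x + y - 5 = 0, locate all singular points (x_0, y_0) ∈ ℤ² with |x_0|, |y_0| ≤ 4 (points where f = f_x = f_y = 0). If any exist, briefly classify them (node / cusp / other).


No singular points in the scanned grid; C is smooth there.

Compute partial derivatives:
  f_x = 6*x + 4.
  f_y = 1.
f_y = 1 is a nonzero constant, so f_y never vanishes: no point (x, y) can satisfy f = f_x = f_y = 0. In particular no (x, y) ∈ {−4, ..., 4}² is singular; the curve is smooth.


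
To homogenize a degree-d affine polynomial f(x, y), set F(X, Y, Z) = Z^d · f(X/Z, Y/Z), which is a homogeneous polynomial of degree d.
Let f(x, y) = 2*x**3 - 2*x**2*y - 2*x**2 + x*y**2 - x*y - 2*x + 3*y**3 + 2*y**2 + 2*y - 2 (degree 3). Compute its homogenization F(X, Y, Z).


F(X, Y, Z) = 2*X**3 - 2*X**2*Y - 2*X**2*Z + X*Y**2 - X*Y*Z - 2*X*Z**2 + 3*Y**3 + 2*Y**2*Z + 2*Y*Z**2 - 2*Z**3

deg(f) = 3.
Substitute x = X/Z, y = Y/Z into f, then multiply by Z^3.
  monomial 2·x^3·y^0 ↦ 2·X^3·Y^0·Z^0.
  monomial -2·x^2·y^1 ↦ -2·X^2·Y^1·Z^0.
  monomial -2·x^2·y^0 ↦ -2·X^2·Y^0·Z^1.
  monomial 1·x^1·y^2 ↦ 1·X^1·Y^2·Z^0.
  monomial -1·x^1·y^1 ↦ -1·X^1·Y^1·Z^1.
  monomial -2·x^1·y^0 ↦ -2·X^1·Y^0·Z^2.
  monomial 3·x^0·y^3 ↦ 3·X^0·Y^3·Z^0.
  monomial 2·x^0·y^2 ↦ 2·X^0·Y^2·Z^1.
  monomial 2·x^0·y^1 ↦ 2·X^0·Y^1·Z^2.
  monomial -2·x^0·y^0 ↦ -2·X^0·Y^0·Z^3.
Collecting: F(X, Y, Z) = 2*X**3 - 2*X**2*Y - 2*X**2*Z + X*Y**2 - X*Y*Z - 2*X*Z**2 + 3*Y**3 + 2*Y**2*Z + 2*Y*Z**2 - 2*Z**3.


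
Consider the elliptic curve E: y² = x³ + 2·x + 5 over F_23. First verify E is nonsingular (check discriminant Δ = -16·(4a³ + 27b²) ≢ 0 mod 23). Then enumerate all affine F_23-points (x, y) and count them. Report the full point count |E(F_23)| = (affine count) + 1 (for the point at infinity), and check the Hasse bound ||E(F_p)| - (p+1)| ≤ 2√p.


Affine points = {(1, 10), (1, 13), (4, 10), (4, 13), (5, 5), (5, 18), (6, 7), (6, 16), (8, 2), (8, 21), (9, 4), (9, 19), (10, 6), (10, 17), (11, 1), (11, 22), (12, 3), (12, 20), (15, 11), (15, 12), (16, 4), (16, 19), (18, 10), (18, 13), (19, 5), (19, 18), (20, 8), (20, 15), (21, 4), (21, 19), (22, 5), (22, 18)}; affine count = 32; |E(F_23)| = 33.

Discriminant check: Δ ∝ 4a³ + 27b² = 4·2³ + 27·5² = 4·8 + 27·25 ≡ 17 (mod 23). Nonzero ⇒ E is nonsingular.
For each x ∈ F_23, compute rhs = x³ + 2·x + 5 mod 23, then count y ∈ F_23 with y² ≡ rhs.
  x = 0: rhs = 5, matching y values: none (0 points).
  x = 1: rhs = 8, matching y values: 10, 13 (2 points).
  x = 2: rhs = 17, matching y values: none (0 points).
  x = 3: rhs = 15, matching y values: none (0 points).
  x = 4: rhs = 8, matching y values: 10, 13 (2 points).
  x = 5: rhs = 2, matching y values: 5, 18 (2 points).
  x = 6: rhs = 3, matching y values: 7, 16 (2 points).
  x = 7: rhs = 17, matching y values: none (0 points).
  x = 8: rhs = 4, matching y values: 2, 21 (2 points).
  x = 9: rhs = 16, matching y values: 4, 19 (2 points).
  x = 10: rhs = 13, matching y values: 6, 17 (2 points).
  x = 11: rhs = 1, matching y values: 1, 22 (2 points).
  x = 12: rhs = 9, matching y values: 3, 20 (2 points).
  x = 13: rhs = 20, matching y values: none (0 points).
  x = 14: rhs = 17, matching y values: none (0 points).
  x = 15: rhs = 6, matching y values: 11, 12 (2 points).
  x = 16: rhs = 16, matching y values: 4, 19 (2 points).
  x = 17: rhs = 7, matching y values: none (0 points).
  x = 18: rhs = 8, matching y values: 10, 13 (2 points).
  x = 19: rhs = 2, matching y values: 5, 18 (2 points).
  x = 20: rhs = 18, matching y values: 8, 15 (2 points).
  x = 21: rhs = 16, matching y values: 4, 19 (2 points).
  x = 22: rhs = 2, matching y values: 5, 18 (2 points).
Total affine count: 32.
Full point count |E(F_23)| = 32 + 1 = 33.
Hasse bound: |33 − (23+1)| = |9| = 9 ≤ 2√23 ≈ 9.5917 ✓.


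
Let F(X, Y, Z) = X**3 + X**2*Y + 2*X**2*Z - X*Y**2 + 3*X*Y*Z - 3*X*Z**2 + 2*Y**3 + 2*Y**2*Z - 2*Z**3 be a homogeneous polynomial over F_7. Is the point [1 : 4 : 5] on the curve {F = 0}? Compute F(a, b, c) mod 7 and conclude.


F(1,4,5) ≡ 1 (mod 7); P is NOT on the curve.

Evaluate F(1, 4, 5) term-by-term (mod 7).
  X**3 ↦ 1·1·1·1 = 1
  X**2*Y ↦ 1·1·4·1 = 4
  2*X**2*Z ↦ 2·1·1·5 = 10
  -X*Y**2 ↦ -1·1·16·1 = -16
  3*X*Y*Z ↦ 3·1·4·5 = 60
  -3*X*Z**2 ↦ -3·1·1·25 = -75
  2*Y**3 ↦ 2·1·64·1 = 128
  2*Y**2*Z ↦ 2·1·16·5 = 160
  -2*Z**3 ↦ -2·1·1·125 = -250
Sum: F(1, 4, 5) = (1) + (4) + (10) + (-16) + (60) + (-75) + (128) + (160) + (-250) = 22.
Reducing mod 7: 22 ≡ 1 (mod 7).
Since F(a, b, c) ≡ 1 ≠ 0 (mod 7), P does NOT lie on the curve.


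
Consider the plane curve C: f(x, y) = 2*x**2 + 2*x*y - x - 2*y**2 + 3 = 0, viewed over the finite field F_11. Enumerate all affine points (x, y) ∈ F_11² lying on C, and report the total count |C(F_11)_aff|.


Affine F_11-points: {(1, 2), (1, 10), (2, 1), (3, 1), (3, 2), (4, 7), (4, 8), (5, 8), (6, 7), (6, 10)}; count = 10.

For each of the 121 pairs (x, y) ∈ F_11², evaluate f(x, y) mod 11. Record the zeros.
  x = 0: [0↦3, 1↦1, 2↦6, 3↦7, 4↦4, 5↦8, 6↦8, 7↦4, 8↦7, 9↦6, 10↦1]  zeros at y ∈ ∅
  x = 1: [0↦4, 1↦4, 2↦0, 3↦3, 4↦2, 5↦8, 6↦10, 7↦8, 8↦2, 9↦3, 10↦0]  zeros at y ∈ {2, 10}
  x = 2: [0↦9, 1↦0, 2↦9, 3↦3, 4↦4, 5↦1, 6↦5, 7↦5, 8↦1, 9↦4, 10↦3]  zeros at y ∈ {1}
  x = 3: [0↦7, 1↦0, 2↦0, 3↦7, 4↦10, 5↦9, 6↦4, 7↦6, 8↦4, 9↦9, 10↦10]  zeros at y ∈ {1, 2}
  x = 4: [0↦9, 1↦4, 2↦6, 3↦4, 4↦9, 5↦10, 6↦7, 7↦0, 8↦0, 9↦7, 10↦10]  zeros at y ∈ {7, 8}
  x = 5: [0↦4, 1↦1, 2↦5, 3↦5, 4↦1, 5↦4, 6↦3, 7↦9, 8↦0, 9↦9, 10↦3]  zeros at y ∈ {8}
  x = 6: [0↦3, 1↦2, 2↦8, 3↦10, 4↦8, 5↦2, 6↦3, 7↦0, 8↦4, 9↦4, 10↦0]  zeros at y ∈ {7, 10}
  x = 7: [0↦6, 1↦7, 2↦4, 3↦8, 4↦8, 5↦4, 6↦7, 7↦6, 8↦1, 9↦3, 10↦1]  zeros at y ∈ ∅
  x = 8: [0↦2, 1↦5, 2↦4, 3↦10, 4↦1, 5↦10, 6↦4, 7↦5, 8↦2, 9↦6, 10↦6]  zeros at y ∈ ∅
  x = 9: [0↦2, 1↦7, 2↦8, 3↦5, 4↦9, 5↦9, 6↦5, 7↦8, 8↦7, 9↦2, 10↦4]  zeros at y ∈ ∅
  x = 10: [0↦6, 1↦2, 2↦5, 3↦4, 4↦10, 5↦1, 6↦10, 7↦4, 8↦5, 9↦2, 10↦6]  zeros at y ∈ ∅
Collecting zeros: affine points = {(1, 2), (1, 10), (2, 1), (3, 1), (3, 2), (4, 7), (4, 8), (5, 8), (6, 7), (6, 10)}.
Total count |C(F_11)_aff| = 10.


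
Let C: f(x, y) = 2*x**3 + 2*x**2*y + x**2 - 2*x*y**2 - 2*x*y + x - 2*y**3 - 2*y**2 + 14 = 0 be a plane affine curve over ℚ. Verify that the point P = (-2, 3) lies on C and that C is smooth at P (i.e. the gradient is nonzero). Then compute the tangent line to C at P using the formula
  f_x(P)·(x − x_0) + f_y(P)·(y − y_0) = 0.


Tangent line at P: -27*x - 30*y + 36 = 0.

Step 1: f(-2, 3) = 0, so P lies on C.
Step 2: partial derivatives
  f_x(x, y) = 6*x**2 + 4*x*y + 2*x - 2*y**2 - 2*y + 1, f_y(x, y) = 2*x**2 - 4*x*y - 2*x - 6*y**2 - 4*y.
  f_x(P) = -27, f_y(P) = -30 (gradient nonzero, so P is smooth).
Step 3: tangent line at P: -27·(x − -2) + -30·(y − 3) = 0.
Expanding: -27*x - 30*y + 36 = 0.


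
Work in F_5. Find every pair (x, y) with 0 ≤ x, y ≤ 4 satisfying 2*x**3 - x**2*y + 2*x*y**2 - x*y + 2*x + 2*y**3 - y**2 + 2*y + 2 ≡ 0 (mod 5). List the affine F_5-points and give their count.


Affine F_5-points: {(0, 1), (1, 4), (3, 4)}; count = 3.

For each of the 25 pairs (x, y) ∈ F_5², evaluate f(x, y) mod 5. Record the zeros.
  x = 0: [0↦2, 1↦0, 2↦3, 3↦3, 4↦2]  zeros at y ∈ {1}
  x = 1: [0↦1, 1↦4, 2↦1, 3↦4, 4↦0]  zeros at y ∈ {4}
  x = 2: [0↦2, 1↦3, 2↦2, 3↦1, 4↦2]  zeros at y ∈ ∅
  x = 3: [0↦2, 1↦4, 2↦3, 3↦1, 4↦0]  zeros at y ∈ {4}
  x = 4: [0↦3, 1↦4, 2↦1, 3↦1, 4↦1]  zeros at y ∈ ∅
Collecting zeros: affine points = {(0, 1), (1, 4), (3, 4)}.
Total count |C(F_5)_aff| = 3.


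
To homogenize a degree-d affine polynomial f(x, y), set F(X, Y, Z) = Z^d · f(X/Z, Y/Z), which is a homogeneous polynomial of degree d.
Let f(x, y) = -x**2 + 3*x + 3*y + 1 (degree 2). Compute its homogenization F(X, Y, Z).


F(X, Y, Z) = -X**2 + 3*X*Z + 3*Y*Z + Z**2

deg(f) = 2.
Substitute x = X/Z, y = Y/Z into f, then multiply by Z^2.
  monomial -1·x^2·y^0 ↦ -1·X^2·Y^0·Z^0.
  monomial 3·x^1·y^0 ↦ 3·X^1·Y^0·Z^1.
  monomial 3·x^0·y^1 ↦ 3·X^0·Y^1·Z^1.
  monomial 1·x^0·y^0 ↦ 1·X^0·Y^0·Z^2.
Collecting: F(X, Y, Z) = -X**2 + 3*X*Z + 3*Y*Z + Z**2.


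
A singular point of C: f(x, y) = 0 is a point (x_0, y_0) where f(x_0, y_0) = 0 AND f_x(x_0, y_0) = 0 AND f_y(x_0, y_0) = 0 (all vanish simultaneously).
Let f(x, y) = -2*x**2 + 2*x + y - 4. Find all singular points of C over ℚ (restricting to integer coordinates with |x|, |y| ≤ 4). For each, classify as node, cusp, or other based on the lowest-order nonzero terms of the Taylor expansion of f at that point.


No singular points in the scanned grid; C is smooth there.

Compute partial derivatives:
  f_x = 2 - 4*x.
  f_y = 1.
f_y = 1 is a nonzero constant, so f_y never vanishes: no point (x, y) can satisfy f = f_x = f_y = 0. In particular no (x, y) ∈ {−4, ..., 4}² is singular; the curve is smooth.


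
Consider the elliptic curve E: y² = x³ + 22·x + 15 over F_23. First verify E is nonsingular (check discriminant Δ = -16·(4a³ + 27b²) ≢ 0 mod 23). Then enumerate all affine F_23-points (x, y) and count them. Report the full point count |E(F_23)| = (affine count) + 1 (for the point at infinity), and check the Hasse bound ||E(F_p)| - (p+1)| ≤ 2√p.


Affine points = {(3, 4), (3, 19), (4, 11), (4, 12), (6, 8), (6, 15), (7, 11), (7, 12), (8, 6), (8, 17), (10, 4), (10, 19), (11, 1), (11, 22), (12, 11), (12, 12), (14, 10), (14, 13), (16, 1), (16, 22), (17, 9), (17, 14), (19, 1), (19, 22), (21, 3), (21, 20)}; affine count = 26; |E(F_23)| = 27.

Discriminant check: Δ ∝ 4a³ + 27b² = 4·22³ + 27·15² = 4·10648 + 27·225 ≡ 22 (mod 23). Nonzero ⇒ E is nonsingular.
For each x ∈ F_23, compute rhs = x³ + 22·x + 15 mod 23, then count y ∈ F_23 with y² ≡ rhs.
  x = 0: rhs = 15, matching y values: none (0 points).
  x = 1: rhs = 15, matching y values: none (0 points).
  x = 2: rhs = 21, matching y values: none (0 points).
  x = 3: rhs = 16, matching y values: 4, 19 (2 points).
  x = 4: rhs = 6, matching y values: 11, 12 (2 points).
  x = 5: rhs = 20, matching y values: none (0 points).
  x = 6: rhs = 18, matching y values: 8, 15 (2 points).
  x = 7: rhs = 6, matching y values: 11, 12 (2 points).
  x = 8: rhs = 13, matching y values: 6, 17 (2 points).
  x = 9: rhs = 22, matching y values: none (0 points).
  x = 10: rhs = 16, matching y values: 4, 19 (2 points).
  x = 11: rhs = 1, matching y values: 1, 22 (2 points).
  x = 12: rhs = 6, matching y values: 11, 12 (2 points).
  x = 13: rhs = 14, matching y values: none (0 points).
  x = 14: rhs = 8, matching y values: 10, 13 (2 points).
  x = 15: rhs = 17, matching y values: none (0 points).
  x = 16: rhs = 1, matching y values: 1, 22 (2 points).
  x = 17: rhs = 12, matching y values: 9, 14 (2 points).
  x = 18: rhs = 10, matching y values: none (0 points).
  x = 19: rhs = 1, matching y values: 1, 22 (2 points).
  x = 20: rhs = 14, matching y values: none (0 points).
  x = 21: rhs = 9, matching y values: 3, 20 (2 points).
  x = 22: rhs = 15, matching y values: none (0 points).
Total affine count: 26.
Full point count |E(F_23)| = 26 + 1 = 27.
Hasse bound: |27 − (23+1)| = |3| = 3 ≤ 2√23 ≈ 9.5917 ✓.


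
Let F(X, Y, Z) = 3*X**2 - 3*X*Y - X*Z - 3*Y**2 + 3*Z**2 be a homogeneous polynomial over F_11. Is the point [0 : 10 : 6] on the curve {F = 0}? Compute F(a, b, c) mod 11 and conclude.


F(0,10,6) ≡ 6 (mod 11); P is NOT on the curve.

Evaluate F(0, 10, 6) term-by-term (mod 11).
  3*X**2 ↦ 3·0·1·1 = 0
  -3*X*Y ↦ -3·0·10·1 = 0
  -X*Z ↦ -1·0·1·6 = 0
  -3*Y**2 ↦ -3·1·100·1 = -300
  3*Z**2 ↦ 3·1·1·36 = 108
Sum: F(0, 10, 6) = (0) + (0) + (0) + (-300) + (108) = -192.
Reducing mod 11: -192 ≡ 6 (mod 11).
Since F(a, b, c) ≡ 6 ≠ 0 (mod 11), P does NOT lie on the curve.


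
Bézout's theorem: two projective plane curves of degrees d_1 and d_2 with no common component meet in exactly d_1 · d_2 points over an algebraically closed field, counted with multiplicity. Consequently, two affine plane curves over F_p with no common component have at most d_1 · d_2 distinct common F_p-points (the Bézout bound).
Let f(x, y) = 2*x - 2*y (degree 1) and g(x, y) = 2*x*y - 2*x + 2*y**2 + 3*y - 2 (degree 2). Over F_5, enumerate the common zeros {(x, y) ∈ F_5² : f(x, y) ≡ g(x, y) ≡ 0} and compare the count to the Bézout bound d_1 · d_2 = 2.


Common zeros: ∅; count = 0; Bézout bound = 2.

deg(f) = 1, deg(g) = 2, so Bézout bound = 2.
Scan x ∈ F_5. For each x, list the y ∈ F_5 with f(x, y) ≡ 0 and those with g(x, y) ≡ 0 (mod 5); the common zeros in that column are the intersection.
  x = 0: f ≡ 0 at y ∈ {0}; g ≡ 0 at y ∈ {3}; common: ∅.
  x = 1: f ≡ 0 at y ∈ {1}; g ≡ 0 at y ∈ ∅; common: ∅.
  x = 2: f ≡ 0 at y ∈ {2}; g ≡ 0 at y ∈ ∅; common: ∅.
  x = 3: f ≡ 0 at y ∈ {3}; g ≡ 0 at y ∈ {4}; common: ∅.
  x = 4: f ≡ 0 at y ∈ {4}; g ≡ 0 at y ∈ {0, 2}; common: ∅.
Collecting: common zeros = ∅, so the count is 0.
Comparison with the Bézout bound: 0 ≤ 2 = deg(f)·deg(g), as expected for curves with no common component (the affine F_5-count falls short of the bound because intersections may lie at infinity, over extension fields, or carry multiplicity).


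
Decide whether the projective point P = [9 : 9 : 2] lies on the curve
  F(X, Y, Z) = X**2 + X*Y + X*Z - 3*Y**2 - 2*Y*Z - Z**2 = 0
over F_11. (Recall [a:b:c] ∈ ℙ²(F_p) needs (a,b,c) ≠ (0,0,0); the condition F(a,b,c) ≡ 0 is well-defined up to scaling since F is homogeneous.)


F(9,9,2) ≡ 7 (mod 11); P is NOT on the curve.

Evaluate F(9, 9, 2) term-by-term (mod 11).
  X**2 ↦ 1·81·1·1 = 81
  X*Y ↦ 1·9·9·1 = 81
  X*Z ↦ 1·9·1·2 = 18
  -3*Y**2 ↦ -3·1·81·1 = -243
  -2*Y*Z ↦ -2·1·9·2 = -36
  -Z**2 ↦ -1·1·1·4 = -4
Sum: F(9, 9, 2) = (81) + (81) + (18) + (-243) + (-36) + (-4) = -103.
Reducing mod 11: -103 ≡ 7 (mod 11).
Since F(a, b, c) ≡ 7 ≠ 0 (mod 11), P does NOT lie on the curve.


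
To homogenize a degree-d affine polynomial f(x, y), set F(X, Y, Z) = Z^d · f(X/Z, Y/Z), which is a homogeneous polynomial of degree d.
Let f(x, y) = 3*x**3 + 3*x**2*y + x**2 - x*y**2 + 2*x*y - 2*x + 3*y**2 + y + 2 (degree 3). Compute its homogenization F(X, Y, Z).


F(X, Y, Z) = 3*X**3 + 3*X**2*Y + X**2*Z - X*Y**2 + 2*X*Y*Z - 2*X*Z**2 + 3*Y**2*Z + Y*Z**2 + 2*Z**3

deg(f) = 3.
Substitute x = X/Z, y = Y/Z into f, then multiply by Z^3.
  monomial 3·x^3·y^0 ↦ 3·X^3·Y^0·Z^0.
  monomial 3·x^2·y^1 ↦ 3·X^2·Y^1·Z^0.
  monomial 1·x^2·y^0 ↦ 1·X^2·Y^0·Z^1.
  monomial -1·x^1·y^2 ↦ -1·X^1·Y^2·Z^0.
  monomial 2·x^1·y^1 ↦ 2·X^1·Y^1·Z^1.
  monomial -2·x^1·y^0 ↦ -2·X^1·Y^0·Z^2.
  monomial 3·x^0·y^2 ↦ 3·X^0·Y^2·Z^1.
  monomial 1·x^0·y^1 ↦ 1·X^0·Y^1·Z^2.
  monomial 2·x^0·y^0 ↦ 2·X^0·Y^0·Z^3.
Collecting: F(X, Y, Z) = 3*X**3 + 3*X**2*Y + X**2*Z - X*Y**2 + 2*X*Y*Z - 2*X*Z**2 + 3*Y**2*Z + Y*Z**2 + 2*Z**3.


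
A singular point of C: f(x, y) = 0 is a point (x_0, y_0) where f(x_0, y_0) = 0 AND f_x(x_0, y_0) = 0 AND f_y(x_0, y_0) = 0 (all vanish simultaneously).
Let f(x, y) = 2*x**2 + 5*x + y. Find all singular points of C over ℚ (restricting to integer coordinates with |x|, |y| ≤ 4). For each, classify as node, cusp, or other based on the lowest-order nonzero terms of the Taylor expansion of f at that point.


No singular points in the scanned grid; C is smooth there.

Compute partial derivatives:
  f_x = 4*x + 5.
  f_y = 1.
f_y = 1 is a nonzero constant, so f_y never vanishes: no point (x, y) can satisfy f = f_x = f_y = 0. In particular no (x, y) ∈ {−4, ..., 4}² is singular; the curve is smooth.


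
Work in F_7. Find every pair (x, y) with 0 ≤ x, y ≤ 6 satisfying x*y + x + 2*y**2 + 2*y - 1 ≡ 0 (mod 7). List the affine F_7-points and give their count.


Affine F_7-points: {(1, 0), (1, 2), (2, 1), (2, 4), (3, 3), (3, 5)}; count = 6.

For each of the 49 pairs (x, y) ∈ F_7², evaluate f(x, y) mod 7. Record the zeros.
  x = 0: [0↦6, 1↦3, 2↦4, 3↦2, 4↦4, 5↦3, 6↦6]  zeros at y ∈ ∅
  x = 1: [0↦0, 1↦5, 2↦0, 3↦6, 4↦2, 5↦2, 6↦6]  zeros at y ∈ {0, 2}
  x = 2: [0↦1, 1↦0, 2↦3, 3↦3, 4↦0, 5↦1, 6↦6]  zeros at y ∈ {1, 4}
  x = 3: [0↦2, 1↦2, 2↦6, 3↦0, 4↦5, 5↦0, 6↦6]  zeros at y ∈ {3, 5}
  x = 4: [0↦3, 1↦4, 2↦2, 3↦4, 4↦3, 5↦6, 6↦6]  zeros at y ∈ ∅
  x = 5: [0↦4, 1↦6, 2↦5, 3↦1, 4↦1, 5↦5, 6↦6]  zeros at y ∈ ∅
  x = 6: [0↦5, 1↦1, 2↦1, 3↦5, 4↦6, 5↦4, 6↦6]  zeros at y ∈ ∅
Collecting zeros: affine points = {(1, 0), (1, 2), (2, 1), (2, 4), (3, 3), (3, 5)}.
Total count |C(F_7)_aff| = 6.


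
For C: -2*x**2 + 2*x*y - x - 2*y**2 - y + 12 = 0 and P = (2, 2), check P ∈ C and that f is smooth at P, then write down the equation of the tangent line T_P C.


Tangent line at P: -5*x - 5*y + 20 = 0.

Step 1: f(2, 2) = 0, so P lies on C.
Step 2: partial derivatives
  f_x(x, y) = -4*x + 2*y - 1, f_y(x, y) = 2*x - 4*y - 1.
  f_x(P) = -5, f_y(P) = -5 (gradient nonzero, so P is smooth).
Step 3: tangent line at P: -5·(x − 2) + -5·(y − 2) = 0.
Expanding: -5*x - 5*y + 20 = 0.


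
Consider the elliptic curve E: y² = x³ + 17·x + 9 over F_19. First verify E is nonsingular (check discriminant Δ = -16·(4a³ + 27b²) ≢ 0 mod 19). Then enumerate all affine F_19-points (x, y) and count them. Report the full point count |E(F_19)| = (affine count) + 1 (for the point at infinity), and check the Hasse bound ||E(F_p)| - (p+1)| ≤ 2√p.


Affine points = {(0, 3), (0, 16), (3, 7), (3, 12), (6, 2), (6, 17), (8, 7), (8, 12), (9, 6), (9, 13), (10, 1), (10, 18), (11, 8), (11, 11), (16, 8), (16, 11), (17, 9), (17, 10)}; affine count = 18; |E(F_19)| = 19.

Discriminant check: Δ ∝ 4a³ + 27b² = 4·17³ + 27·9² = 4·4913 + 27·81 ≡ 8 (mod 19). Nonzero ⇒ E is nonsingular.
For each x ∈ F_19, compute rhs = x³ + 17·x + 9 mod 19, then count y ∈ F_19 with y² ≡ rhs.
  x = 0: rhs = 9, matching y values: 3, 16 (2 points).
  x = 1: rhs = 8, matching y values: none (0 points).
  x = 2: rhs = 13, matching y values: none (0 points).
  x = 3: rhs = 11, matching y values: 7, 12 (2 points).
  x = 4: rhs = 8, matching y values: none (0 points).
  x = 5: rhs = 10, matching y values: none (0 points).
  x = 6: rhs = 4, matching y values: 2, 17 (2 points).
  x = 7: rhs = 15, matching y values: none (0 points).
  x = 8: rhs = 11, matching y values: 7, 12 (2 points).
  x = 9: rhs = 17, matching y values: 6, 13 (2 points).
  x = 10: rhs = 1, matching y values: 1, 18 (2 points).
  x = 11: rhs = 7, matching y values: 8, 11 (2 points).
  x = 12: rhs = 3, matching y values: none (0 points).
  x = 13: rhs = 14, matching y values: none (0 points).
  x = 14: rhs = 8, matching y values: none (0 points).
  x = 15: rhs = 10, matching y values: none (0 points).
  x = 16: rhs = 7, matching y values: 8, 11 (2 points).
  x = 17: rhs = 5, matching y values: 9, 10 (2 points).
  x = 18: rhs = 10, matching y values: none (0 points).
Total affine count: 18.
Full point count |E(F_19)| = 18 + 1 = 19.
Hasse bound: |19 − (19+1)| = |-1| = 1 ≤ 2√19 ≈ 8.7178 ✓.


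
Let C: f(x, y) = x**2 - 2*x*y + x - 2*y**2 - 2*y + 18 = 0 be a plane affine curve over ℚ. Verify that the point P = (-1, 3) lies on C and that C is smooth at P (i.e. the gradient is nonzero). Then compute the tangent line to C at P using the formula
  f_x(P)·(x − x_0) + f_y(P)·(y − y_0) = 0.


Tangent line at P: -7*x - 12*y + 29 = 0.

Step 1: f(-1, 3) = 0, so P lies on C.
Step 2: partial derivatives
  f_x(x, y) = 2*x - 2*y + 1, f_y(x, y) = -2*x - 4*y - 2.
  f_x(P) = -7, f_y(P) = -12 (gradient nonzero, so P is smooth).
Step 3: tangent line at P: -7·(x − -1) + -12·(y − 3) = 0.
Expanding: -7*x - 12*y + 29 = 0.


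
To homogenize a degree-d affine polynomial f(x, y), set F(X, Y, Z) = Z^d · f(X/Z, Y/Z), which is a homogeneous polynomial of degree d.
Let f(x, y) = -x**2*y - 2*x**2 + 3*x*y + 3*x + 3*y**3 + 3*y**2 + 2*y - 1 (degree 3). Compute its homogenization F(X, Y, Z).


F(X, Y, Z) = -X**2*Y - 2*X**2*Z + 3*X*Y*Z + 3*X*Z**2 + 3*Y**3 + 3*Y**2*Z + 2*Y*Z**2 - Z**3

deg(f) = 3.
Substitute x = X/Z, y = Y/Z into f, then multiply by Z^3.
  monomial -1·x^2·y^1 ↦ -1·X^2·Y^1·Z^0.
  monomial -2·x^2·y^0 ↦ -2·X^2·Y^0·Z^1.
  monomial 3·x^1·y^1 ↦ 3·X^1·Y^1·Z^1.
  monomial 3·x^1·y^0 ↦ 3·X^1·Y^0·Z^2.
  monomial 3·x^0·y^3 ↦ 3·X^0·Y^3·Z^0.
  monomial 3·x^0·y^2 ↦ 3·X^0·Y^2·Z^1.
  monomial 2·x^0·y^1 ↦ 2·X^0·Y^1·Z^2.
  monomial -1·x^0·y^0 ↦ -1·X^0·Y^0·Z^3.
Collecting: F(X, Y, Z) = -X**2*Y - 2*X**2*Z + 3*X*Y*Z + 3*X*Z**2 + 3*Y**3 + 3*Y**2*Z + 2*Y*Z**2 - Z**3.


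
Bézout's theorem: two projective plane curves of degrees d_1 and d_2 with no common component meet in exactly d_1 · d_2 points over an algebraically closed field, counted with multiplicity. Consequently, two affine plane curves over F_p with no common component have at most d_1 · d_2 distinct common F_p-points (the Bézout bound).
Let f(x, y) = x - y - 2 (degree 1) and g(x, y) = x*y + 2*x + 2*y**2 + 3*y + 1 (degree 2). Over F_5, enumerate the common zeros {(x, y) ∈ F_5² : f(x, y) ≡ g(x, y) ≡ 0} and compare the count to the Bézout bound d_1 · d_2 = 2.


Common zeros: {(2, 0), (3, 1)}; count = 2; Bézout bound = 2.

deg(f) = 1, deg(g) = 2, so Bézout bound = 2.
Scan x ∈ F_5. For each x, list the y ∈ F_5 with f(x, y) ≡ 0 and those with g(x, y) ≡ 0 (mod 5); the common zeros in that column are the intersection.
  x = 0: f ≡ 0 at y ∈ {3}; g ≡ 0 at y ∈ {2, 4}; common: ∅.
  x = 1: f ≡ 0 at y ∈ {4}; g ≡ 0 at y ∈ ∅; common: ∅.
  x = 2: f ≡ 0 at y ∈ {0}; g ≡ 0 at y ∈ {0}; common: {0}.
  x = 3: f ≡ 0 at y ∈ {1}; g ≡ 0 at y ∈ {1}; common: {1}.
  x = 4: f ≡ 0 at y ∈ {2}; g ≡ 0 at y ∈ ∅; common: ∅.
Collecting: common zeros = {(2, 0), (3, 1)}, so the count is 2.
Comparison with the Bézout bound: 2 ≤ 2 = deg(f)·deg(g), as expected for curves with no common component (the bound is attained).


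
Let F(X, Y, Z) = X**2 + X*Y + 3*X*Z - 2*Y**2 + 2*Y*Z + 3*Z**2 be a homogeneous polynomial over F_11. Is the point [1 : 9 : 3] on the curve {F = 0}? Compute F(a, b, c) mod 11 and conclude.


F(1,9,3) ≡ 4 (mod 11); P is NOT on the curve.

Evaluate F(1, 9, 3) term-by-term (mod 11).
  X**2 ↦ 1·1·1·1 = 1
  X*Y ↦ 1·1·9·1 = 9
  3*X*Z ↦ 3·1·1·3 = 9
  -2*Y**2 ↦ -2·1·81·1 = -162
  2*Y*Z ↦ 2·1·9·3 = 54
  3*Z**2 ↦ 3·1·1·9 = 27
Sum: F(1, 9, 3) = (1) + (9) + (9) + (-162) + (54) + (27) = -62.
Reducing mod 11: -62 ≡ 4 (mod 11).
Since F(a, b, c) ≡ 4 ≠ 0 (mod 11), P does NOT lie on the curve.


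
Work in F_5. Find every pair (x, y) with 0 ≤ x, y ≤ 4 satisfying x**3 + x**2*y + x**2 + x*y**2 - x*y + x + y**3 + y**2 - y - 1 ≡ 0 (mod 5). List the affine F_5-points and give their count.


Affine F_5-points: {(0, 1), (0, 4), (2, 2), (2, 3), (4, 1)}; count = 5.

For each of the 25 pairs (x, y) ∈ F_5², evaluate f(x, y) mod 5. Record the zeros.
  x = 0: [0↦4, 1↦0, 2↦4, 3↦2, 4↦0]  zeros at y ∈ {1, 4}
  x = 1: [0↦2, 1↦4, 2↦1, 3↦4, 4↦4]  zeros at y ∈ ∅
  x = 2: [0↦3, 1↦3, 2↦0, 3↦0, 4↦4]  zeros at y ∈ {2, 3}
  x = 3: [0↦3, 1↦3, 2↦2, 3↦1, 4↦1]  zeros at y ∈ ∅
  x = 4: [0↦3, 1↦0, 2↦3, 3↦3, 4↦1]  zeros at y ∈ {1}
Collecting zeros: affine points = {(0, 1), (0, 4), (2, 2), (2, 3), (4, 1)}.
Total count |C(F_5)_aff| = 5.
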